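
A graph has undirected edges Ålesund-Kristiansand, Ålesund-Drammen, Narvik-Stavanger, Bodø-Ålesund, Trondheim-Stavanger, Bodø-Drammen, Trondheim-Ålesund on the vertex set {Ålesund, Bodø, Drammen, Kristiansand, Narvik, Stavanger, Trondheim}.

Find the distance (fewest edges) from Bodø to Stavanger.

Distance 0: Bodø.
Distance 1: Ålesund, Drammen.
Distance 2: Kristiansand, Trondheim.
Distance 3: Stavanger — contains Stavanger.

3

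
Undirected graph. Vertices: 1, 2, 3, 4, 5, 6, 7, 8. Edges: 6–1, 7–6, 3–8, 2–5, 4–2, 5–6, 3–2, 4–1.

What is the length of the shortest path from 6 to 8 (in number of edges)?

Distance 0: 6.
Distance 1: 1, 5, 7.
Distance 2: 2, 4.
Distance 3: 3.
Distance 4: 8 — contains 8.

4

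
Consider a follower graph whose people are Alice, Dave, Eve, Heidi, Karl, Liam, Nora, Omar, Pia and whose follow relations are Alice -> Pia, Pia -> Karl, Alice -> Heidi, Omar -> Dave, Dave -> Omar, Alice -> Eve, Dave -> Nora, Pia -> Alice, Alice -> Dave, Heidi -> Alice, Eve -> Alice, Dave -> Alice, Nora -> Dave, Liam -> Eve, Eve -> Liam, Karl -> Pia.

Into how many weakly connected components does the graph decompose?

1

From Alice: component {Alice, Dave, Eve, Heidi, Karl, Liam, Nora, Omar, Pia}.
That's 1 component.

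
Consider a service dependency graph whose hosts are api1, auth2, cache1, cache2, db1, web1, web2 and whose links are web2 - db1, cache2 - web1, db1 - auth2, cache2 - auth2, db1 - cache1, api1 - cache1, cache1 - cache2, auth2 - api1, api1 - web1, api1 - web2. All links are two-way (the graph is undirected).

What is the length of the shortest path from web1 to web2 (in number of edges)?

Distance 0: web1.
Distance 1: api1, cache2.
Distance 2: auth2, cache1, web2 — contains web2.

2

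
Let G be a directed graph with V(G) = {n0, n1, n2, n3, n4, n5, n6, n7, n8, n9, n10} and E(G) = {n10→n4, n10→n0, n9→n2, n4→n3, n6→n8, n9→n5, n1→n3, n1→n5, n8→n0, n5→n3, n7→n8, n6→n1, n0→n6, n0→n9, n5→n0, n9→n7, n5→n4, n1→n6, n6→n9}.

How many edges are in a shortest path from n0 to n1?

2

Distance 0: n0.
Distance 1: n6, n9.
Distance 2: n1, n2, n5, n7, n8 — contains n1.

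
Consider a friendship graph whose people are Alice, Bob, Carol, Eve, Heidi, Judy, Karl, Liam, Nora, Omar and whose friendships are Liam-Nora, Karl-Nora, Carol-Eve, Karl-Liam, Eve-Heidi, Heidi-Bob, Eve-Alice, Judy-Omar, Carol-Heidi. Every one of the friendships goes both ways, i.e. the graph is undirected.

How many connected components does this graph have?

From Alice: component {Alice, Bob, Carol, Eve, Heidi}.
From Judy: component {Judy, Omar}.
From Karl: component {Karl, Liam, Nora}.
That's 3 components.

3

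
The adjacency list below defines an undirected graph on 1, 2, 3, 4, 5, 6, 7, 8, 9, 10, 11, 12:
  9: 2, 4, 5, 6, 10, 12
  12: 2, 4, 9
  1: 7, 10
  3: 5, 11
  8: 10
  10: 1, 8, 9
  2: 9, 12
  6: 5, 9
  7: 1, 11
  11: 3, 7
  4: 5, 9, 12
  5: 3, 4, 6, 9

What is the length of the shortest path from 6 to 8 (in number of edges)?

3

Distance 0: 6.
Distance 1: 5, 9.
Distance 2: 2, 3, 4, 10, 12.
Distance 3: 1, 8, 11 — contains 8.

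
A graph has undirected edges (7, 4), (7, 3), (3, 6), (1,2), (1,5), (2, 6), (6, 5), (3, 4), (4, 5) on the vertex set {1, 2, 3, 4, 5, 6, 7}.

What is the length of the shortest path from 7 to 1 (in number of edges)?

Distance 0: 7.
Distance 1: 3, 4.
Distance 2: 5, 6.
Distance 3: 1, 2 — contains 1.

3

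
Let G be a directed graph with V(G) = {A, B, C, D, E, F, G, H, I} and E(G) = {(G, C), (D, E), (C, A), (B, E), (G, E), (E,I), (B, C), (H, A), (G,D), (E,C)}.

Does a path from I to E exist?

No

I has no outgoing edges, so nothing is reachable from it.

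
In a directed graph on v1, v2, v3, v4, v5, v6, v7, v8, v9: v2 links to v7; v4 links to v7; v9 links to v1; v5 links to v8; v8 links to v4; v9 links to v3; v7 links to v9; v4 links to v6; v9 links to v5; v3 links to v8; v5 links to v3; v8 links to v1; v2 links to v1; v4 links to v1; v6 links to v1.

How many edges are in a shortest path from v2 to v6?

Distance 0: v2.
Distance 1: v1, v7.
Distance 2: v9.
Distance 3: v3, v5.
Distance 4: v8.
Distance 5: v4.
Distance 6: v6 — contains v6.

6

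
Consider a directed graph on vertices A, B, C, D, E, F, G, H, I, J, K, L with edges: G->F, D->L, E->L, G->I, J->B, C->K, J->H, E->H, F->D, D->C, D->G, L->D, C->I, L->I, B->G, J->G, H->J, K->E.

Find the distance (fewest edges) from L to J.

6

Distance 0: L.
Distance 1: D, I.
Distance 2: C, G.
Distance 3: F, K.
Distance 4: E.
Distance 5: H.
Distance 6: J — contains J.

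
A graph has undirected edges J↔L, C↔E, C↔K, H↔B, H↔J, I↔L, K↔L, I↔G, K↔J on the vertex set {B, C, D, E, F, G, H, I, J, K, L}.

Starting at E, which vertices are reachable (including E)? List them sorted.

Start at E.
Its neighbours: C.
Then their neighbours: K.
Then next layer: J, L.
Then next layer: H, I.
Then next layer: B, G.
Nothing further is reachable.

B, C, E, G, H, I, J, K, L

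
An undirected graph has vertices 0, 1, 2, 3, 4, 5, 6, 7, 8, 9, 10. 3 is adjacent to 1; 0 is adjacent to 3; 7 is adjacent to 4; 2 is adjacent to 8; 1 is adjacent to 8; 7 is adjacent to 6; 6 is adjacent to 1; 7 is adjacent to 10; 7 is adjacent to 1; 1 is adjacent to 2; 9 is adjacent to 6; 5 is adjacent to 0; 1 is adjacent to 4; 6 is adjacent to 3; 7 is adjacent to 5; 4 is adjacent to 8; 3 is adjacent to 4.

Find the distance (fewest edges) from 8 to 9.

Distance 0: 8.
Distance 1: 1, 2, 4.
Distance 2: 3, 6, 7.
Distance 3: 0, 5, 9, 10 — contains 9.

3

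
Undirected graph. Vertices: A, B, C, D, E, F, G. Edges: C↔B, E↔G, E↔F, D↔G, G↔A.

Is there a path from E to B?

No

Explore from E.
Distance 1: reach F, G.
Distance 2: reach A, D.
The search is exhausted without reaching B; it lies in a different component.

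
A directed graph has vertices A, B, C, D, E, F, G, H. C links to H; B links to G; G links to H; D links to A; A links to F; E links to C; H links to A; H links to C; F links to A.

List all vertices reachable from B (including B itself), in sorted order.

A, B, C, F, G, H

Start at B.
Its neighbours: G.
Then their neighbours: H.
Then next layer: A, C.
Then next layer: F.
Nothing further is reachable.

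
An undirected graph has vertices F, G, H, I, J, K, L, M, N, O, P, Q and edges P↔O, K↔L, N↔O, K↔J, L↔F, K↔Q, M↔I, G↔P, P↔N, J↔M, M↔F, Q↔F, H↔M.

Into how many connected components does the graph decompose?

2

From F: component {F, H, I, J, K, L, M, Q}.
From G: component {G, N, O, P}.
That's 2 components.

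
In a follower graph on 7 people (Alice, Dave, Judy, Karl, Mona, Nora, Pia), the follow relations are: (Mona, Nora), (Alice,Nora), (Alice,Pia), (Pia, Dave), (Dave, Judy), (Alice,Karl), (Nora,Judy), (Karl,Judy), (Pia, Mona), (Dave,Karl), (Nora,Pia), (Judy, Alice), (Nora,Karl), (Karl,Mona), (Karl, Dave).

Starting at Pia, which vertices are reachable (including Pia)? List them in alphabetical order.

Start at Pia.
Its neighbours: Dave, Mona.
Then their neighbours: Judy, Karl, Nora.
Then next layer: Alice.
Every vertex is now reached.

Alice, Dave, Judy, Karl, Mona, Nora, Pia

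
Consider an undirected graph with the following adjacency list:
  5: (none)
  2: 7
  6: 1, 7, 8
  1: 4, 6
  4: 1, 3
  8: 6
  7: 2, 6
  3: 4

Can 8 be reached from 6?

Yes

Explore from 6.
Distance 1: reach 1, 7, 8.
Found 8.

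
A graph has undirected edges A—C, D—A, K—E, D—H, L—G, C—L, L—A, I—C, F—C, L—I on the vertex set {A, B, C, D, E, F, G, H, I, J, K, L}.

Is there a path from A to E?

No

Explore from A.
Distance 1: reach C, D, L.
Distance 2: reach F, G, H, I.
The search is exhausted without reaching E; it lies in a different component.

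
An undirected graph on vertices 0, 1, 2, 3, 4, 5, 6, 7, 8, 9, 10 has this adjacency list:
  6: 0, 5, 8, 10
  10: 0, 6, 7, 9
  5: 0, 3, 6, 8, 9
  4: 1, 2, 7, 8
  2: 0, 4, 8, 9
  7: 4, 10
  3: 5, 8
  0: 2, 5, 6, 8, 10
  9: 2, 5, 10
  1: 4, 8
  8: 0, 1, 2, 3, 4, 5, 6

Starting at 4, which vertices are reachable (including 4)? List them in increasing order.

0, 1, 2, 3, 4, 5, 6, 7, 8, 9, 10

Start at 4.
Its neighbours: 1, 2, 7, 8.
Then their neighbours: 0, 3, 5, 6, 9, 10.
Every vertex is now reached.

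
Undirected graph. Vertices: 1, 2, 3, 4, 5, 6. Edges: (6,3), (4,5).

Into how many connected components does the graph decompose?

4

From 1: component {1}.
From 2: component {2}.
From 3: component {3, 6}.
From 4: component {4, 5}.
That's 4 components.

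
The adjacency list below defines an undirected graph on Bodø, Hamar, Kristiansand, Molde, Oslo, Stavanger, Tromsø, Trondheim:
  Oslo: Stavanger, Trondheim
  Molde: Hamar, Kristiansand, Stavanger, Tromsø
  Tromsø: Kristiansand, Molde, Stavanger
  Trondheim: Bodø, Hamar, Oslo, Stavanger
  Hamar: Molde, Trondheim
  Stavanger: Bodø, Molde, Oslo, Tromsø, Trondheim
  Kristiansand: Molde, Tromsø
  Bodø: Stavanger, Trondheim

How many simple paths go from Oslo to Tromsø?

Oslo–Stavanger–Bodø–Trondheim–Hamar–Molde–Kristiansand–Tromsø
Oslo–Stavanger–Bodø–Trondheim–Hamar–Molde–Tromsø
Oslo–Stavanger–Molde–Kristiansand–Tromsø
Oslo–Stavanger–Molde–Tromsø
Oslo–Stavanger–Tromsø
Oslo–Stavanger–Trondheim–Hamar–Molde–Kristiansand–Tromsø
Oslo–Stavanger–Trondheim–Hamar–Molde–Tromsø
Oslo–Trondheim–Bodø–Stavanger–Molde–Kristiansand–Tromsø
... and 8 more.

16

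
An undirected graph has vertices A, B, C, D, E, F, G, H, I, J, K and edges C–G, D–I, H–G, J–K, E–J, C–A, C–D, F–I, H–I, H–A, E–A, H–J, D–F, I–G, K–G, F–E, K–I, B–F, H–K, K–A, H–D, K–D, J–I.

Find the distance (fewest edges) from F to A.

2

Distance 0: F.
Distance 1: B, D, E, I.
Distance 2: A, C, G, H, J, K — contains A.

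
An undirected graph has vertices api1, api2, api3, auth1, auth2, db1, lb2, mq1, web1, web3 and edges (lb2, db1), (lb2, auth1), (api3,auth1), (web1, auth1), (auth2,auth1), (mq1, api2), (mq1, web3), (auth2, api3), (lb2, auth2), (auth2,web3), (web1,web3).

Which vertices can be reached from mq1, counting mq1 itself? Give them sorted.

api2, api3, auth1, auth2, db1, lb2, mq1, web1, web3

Start at mq1.
Its neighbours: api2, web3.
Then their neighbours: auth2, web1.
Then next layer: api3, auth1, lb2.
Then next layer: db1.
Nothing further is reachable.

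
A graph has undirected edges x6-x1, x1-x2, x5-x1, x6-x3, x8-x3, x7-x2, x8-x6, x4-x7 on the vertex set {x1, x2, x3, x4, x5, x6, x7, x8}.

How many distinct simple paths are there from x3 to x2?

2

x3–x6–x1–x2
x3–x8–x6–x1–x2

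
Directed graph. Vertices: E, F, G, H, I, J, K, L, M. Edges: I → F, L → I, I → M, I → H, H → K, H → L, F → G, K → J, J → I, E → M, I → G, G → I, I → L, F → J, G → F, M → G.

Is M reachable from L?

Explore from L.
Distance 1: reach I.
Distance 2: reach F, G, H, M.
Found M.

Yes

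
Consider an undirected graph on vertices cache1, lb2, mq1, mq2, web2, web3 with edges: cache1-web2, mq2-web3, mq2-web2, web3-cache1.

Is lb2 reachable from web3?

Explore from web3.
Distance 1: reach cache1, mq2.
Distance 2: reach web2.
The search is exhausted without reaching lb2; it lies in a different component.

No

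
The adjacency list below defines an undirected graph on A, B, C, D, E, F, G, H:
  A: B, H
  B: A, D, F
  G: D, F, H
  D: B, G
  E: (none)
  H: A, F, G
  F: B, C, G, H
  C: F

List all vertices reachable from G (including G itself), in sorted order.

Start at G.
Its neighbours: D, F, H.
Then their neighbours: A, B, C.
Nothing further is reachable.

A, B, C, D, F, G, H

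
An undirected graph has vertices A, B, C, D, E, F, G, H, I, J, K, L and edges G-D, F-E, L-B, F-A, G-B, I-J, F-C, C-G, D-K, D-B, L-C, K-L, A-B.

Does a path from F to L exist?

Yes

Explore from F.
Distance 1: reach A, C, E.
Distance 2: reach B, G, L.
Found L.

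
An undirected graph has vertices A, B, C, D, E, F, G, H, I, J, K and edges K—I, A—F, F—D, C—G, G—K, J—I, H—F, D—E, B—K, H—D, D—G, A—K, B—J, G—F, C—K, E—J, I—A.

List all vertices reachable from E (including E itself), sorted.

A, B, C, D, E, F, G, H, I, J, K

Start at E.
Its neighbours: D, J.
Then their neighbours: B, F, G, H, I.
Then next layer: A, C, K.
Every vertex is now reached.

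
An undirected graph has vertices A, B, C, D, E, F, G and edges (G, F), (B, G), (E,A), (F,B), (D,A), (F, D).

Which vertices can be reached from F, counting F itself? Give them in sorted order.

Start at F.
Its neighbours: B, D, G.
Then their neighbours: A.
Then next layer: E.
Nothing further is reachable.

A, B, D, E, F, G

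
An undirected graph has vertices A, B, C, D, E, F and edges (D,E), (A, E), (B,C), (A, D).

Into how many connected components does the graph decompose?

From A: component {A, D, E}.
From B: component {B, C}.
From F: component {F}.
That's 3 components.

3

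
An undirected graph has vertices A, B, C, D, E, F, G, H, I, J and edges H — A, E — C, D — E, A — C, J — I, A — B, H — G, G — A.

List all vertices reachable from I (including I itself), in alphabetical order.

I, J

Start at I.
Its neighbours: J.
Nothing further is reachable.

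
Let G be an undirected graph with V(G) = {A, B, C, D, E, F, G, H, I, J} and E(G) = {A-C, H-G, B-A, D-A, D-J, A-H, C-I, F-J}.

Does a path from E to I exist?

E has no edges, so nothing is reachable from it.

No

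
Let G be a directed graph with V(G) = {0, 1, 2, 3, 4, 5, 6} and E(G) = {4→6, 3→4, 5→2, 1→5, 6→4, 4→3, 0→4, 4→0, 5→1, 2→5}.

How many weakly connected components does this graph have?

2

From 0: component {0, 3, 4, 6}.
From 1: component {1, 2, 5}.
That's 2 components.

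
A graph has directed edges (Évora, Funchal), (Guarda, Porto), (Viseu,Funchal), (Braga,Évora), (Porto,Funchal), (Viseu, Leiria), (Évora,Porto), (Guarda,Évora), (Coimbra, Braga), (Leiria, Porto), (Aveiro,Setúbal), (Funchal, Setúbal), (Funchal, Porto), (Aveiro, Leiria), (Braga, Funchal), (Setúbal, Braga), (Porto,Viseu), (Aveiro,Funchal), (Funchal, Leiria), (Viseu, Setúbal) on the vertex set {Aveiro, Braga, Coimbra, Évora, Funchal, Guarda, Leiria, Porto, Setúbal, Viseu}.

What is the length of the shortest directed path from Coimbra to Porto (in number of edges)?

3

Distance 0: Coimbra.
Distance 1: Braga.
Distance 2: Évora, Funchal.
Distance 3: Leiria, Porto, Setúbal — contains Porto.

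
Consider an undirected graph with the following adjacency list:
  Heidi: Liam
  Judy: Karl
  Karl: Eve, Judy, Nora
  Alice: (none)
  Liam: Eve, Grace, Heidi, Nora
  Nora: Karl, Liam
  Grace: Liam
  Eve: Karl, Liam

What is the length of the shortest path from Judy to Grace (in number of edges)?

4

Distance 0: Judy.
Distance 1: Karl.
Distance 2: Eve, Nora.
Distance 3: Liam.
Distance 4: Grace, Heidi — contains Grace.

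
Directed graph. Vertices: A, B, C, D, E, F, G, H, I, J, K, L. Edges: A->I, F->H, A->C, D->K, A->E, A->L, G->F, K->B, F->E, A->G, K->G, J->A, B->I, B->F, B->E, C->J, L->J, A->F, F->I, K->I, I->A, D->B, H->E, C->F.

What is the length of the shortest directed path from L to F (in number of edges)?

Distance 0: L.
Distance 1: J.
Distance 2: A.
Distance 3: C, E, F, G, I — contains F.

3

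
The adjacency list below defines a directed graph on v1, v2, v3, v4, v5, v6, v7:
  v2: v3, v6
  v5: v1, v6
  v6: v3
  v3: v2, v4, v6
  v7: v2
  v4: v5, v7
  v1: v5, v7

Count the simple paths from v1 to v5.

v1→v5
v1→v7→v2→v3→v4→v5
v1→v7→v2→v6→v3→v4→v5

3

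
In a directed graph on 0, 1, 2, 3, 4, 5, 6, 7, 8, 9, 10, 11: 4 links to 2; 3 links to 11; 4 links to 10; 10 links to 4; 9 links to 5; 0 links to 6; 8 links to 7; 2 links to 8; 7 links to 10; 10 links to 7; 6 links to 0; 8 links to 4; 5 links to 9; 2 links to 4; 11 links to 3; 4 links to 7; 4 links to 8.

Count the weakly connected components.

From 0: component {0, 6}.
From 1: component {1}.
From 2: component {2, 4, 7, 8, 10}.
From 3: component {3, 11}.
From 5: component {5, 9}.
That's 5 components.

5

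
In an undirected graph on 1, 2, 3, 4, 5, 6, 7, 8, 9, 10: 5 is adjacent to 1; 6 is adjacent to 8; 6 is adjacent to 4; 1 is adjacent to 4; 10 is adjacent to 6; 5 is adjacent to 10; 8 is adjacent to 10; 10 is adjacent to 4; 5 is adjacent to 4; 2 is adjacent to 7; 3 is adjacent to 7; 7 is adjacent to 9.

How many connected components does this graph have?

From 1: component {1, 4, 5, 6, 8, 10}.
From 2: component {2, 3, 7, 9}.
That's 2 components.

2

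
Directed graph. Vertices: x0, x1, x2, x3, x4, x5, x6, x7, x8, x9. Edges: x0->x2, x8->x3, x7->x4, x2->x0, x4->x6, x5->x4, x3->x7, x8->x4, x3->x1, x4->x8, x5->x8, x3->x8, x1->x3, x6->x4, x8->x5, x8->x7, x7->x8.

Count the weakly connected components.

From x0: component {x0, x2}.
From x1: component {x1, x3, x4, x5, x6, x7, x8}.
From x9: component {x9}.
That's 3 components.

3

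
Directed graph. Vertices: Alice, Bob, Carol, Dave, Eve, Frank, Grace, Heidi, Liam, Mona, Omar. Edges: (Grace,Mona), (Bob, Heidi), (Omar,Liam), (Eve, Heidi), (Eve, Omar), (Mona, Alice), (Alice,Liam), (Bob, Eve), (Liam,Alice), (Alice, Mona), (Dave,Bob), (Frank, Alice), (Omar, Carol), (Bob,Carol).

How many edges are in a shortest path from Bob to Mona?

5

Distance 0: Bob.
Distance 1: Carol, Eve, Heidi.
Distance 2: Omar.
Distance 3: Liam.
Distance 4: Alice.
Distance 5: Mona — contains Mona.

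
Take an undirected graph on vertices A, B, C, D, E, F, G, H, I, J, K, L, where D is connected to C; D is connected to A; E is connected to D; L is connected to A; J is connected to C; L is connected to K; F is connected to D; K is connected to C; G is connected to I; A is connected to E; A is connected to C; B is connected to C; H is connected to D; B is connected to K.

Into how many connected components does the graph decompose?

From A: component {A, B, C, D, E, F, H, J, K, L}.
From G: component {G, I}.
That's 2 components.

2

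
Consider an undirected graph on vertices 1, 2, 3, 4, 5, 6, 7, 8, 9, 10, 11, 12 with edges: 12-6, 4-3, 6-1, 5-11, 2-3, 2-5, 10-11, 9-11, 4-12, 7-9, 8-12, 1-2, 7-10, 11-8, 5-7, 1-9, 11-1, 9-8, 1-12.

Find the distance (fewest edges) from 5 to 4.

3

Distance 0: 5.
Distance 1: 2, 7, 11.
Distance 2: 1, 3, 8, 9, 10.
Distance 3: 4, 6, 12 — contains 4.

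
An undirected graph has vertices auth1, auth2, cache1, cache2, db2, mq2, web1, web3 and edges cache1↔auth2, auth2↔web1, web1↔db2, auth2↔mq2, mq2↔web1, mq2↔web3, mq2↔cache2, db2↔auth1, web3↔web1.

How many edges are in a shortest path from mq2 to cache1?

Distance 0: mq2.
Distance 1: auth2, cache2, web1, web3.
Distance 2: cache1, db2 — contains cache1.

2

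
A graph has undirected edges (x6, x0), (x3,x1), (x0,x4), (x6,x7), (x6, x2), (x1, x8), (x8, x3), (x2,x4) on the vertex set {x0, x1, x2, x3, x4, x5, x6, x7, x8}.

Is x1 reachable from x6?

Explore from x6.
Distance 1: reach x0, x2, x7.
Distance 2: reach x4.
The search is exhausted without reaching x1; it lies in a different component.

No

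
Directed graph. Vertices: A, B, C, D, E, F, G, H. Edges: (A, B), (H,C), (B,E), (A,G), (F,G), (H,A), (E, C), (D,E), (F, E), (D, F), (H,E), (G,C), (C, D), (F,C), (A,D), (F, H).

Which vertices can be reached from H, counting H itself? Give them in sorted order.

Start at H.
Its neighbours: A, C, E.
Then their neighbours: B, D, G.
Then next layer: F.
Every vertex is now reached.

A, B, C, D, E, F, G, H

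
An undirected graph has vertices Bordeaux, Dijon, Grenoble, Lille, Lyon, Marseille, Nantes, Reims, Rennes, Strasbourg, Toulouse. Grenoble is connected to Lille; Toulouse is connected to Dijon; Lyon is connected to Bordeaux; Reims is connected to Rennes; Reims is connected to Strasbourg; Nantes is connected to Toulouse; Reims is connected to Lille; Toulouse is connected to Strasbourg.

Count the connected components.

3

From Bordeaux: component {Bordeaux, Lyon}.
From Dijon: component {Dijon, Grenoble, Lille, Nantes, Reims, Rennes, Strasbourg, Toulouse}.
From Marseille: component {Marseille}.
That's 3 components.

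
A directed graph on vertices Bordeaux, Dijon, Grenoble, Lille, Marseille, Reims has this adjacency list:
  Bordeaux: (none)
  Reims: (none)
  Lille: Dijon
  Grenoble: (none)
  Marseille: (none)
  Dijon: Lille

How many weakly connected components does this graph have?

From Bordeaux: component {Bordeaux}.
From Dijon: component {Dijon, Lille}.
From Grenoble: component {Grenoble}.
From Marseille: component {Marseille}.
From Reims: component {Reims}.
That's 5 components.

5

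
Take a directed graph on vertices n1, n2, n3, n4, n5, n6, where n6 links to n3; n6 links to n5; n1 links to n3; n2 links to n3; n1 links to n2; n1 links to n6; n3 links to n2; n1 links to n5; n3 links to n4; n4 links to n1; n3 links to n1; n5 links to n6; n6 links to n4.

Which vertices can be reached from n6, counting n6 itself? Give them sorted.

n1, n2, n3, n4, n5, n6

Start at n6.
Its neighbours: n3, n4, n5.
Then their neighbours: n1, n2.
Every vertex is now reached.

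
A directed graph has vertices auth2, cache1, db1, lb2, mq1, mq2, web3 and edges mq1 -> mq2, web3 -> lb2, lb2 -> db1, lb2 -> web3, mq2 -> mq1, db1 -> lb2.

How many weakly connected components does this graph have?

From auth2: component {auth2}.
From cache1: component {cache1}.
From db1: component {db1, lb2, web3}.
From mq1: component {mq1, mq2}.
That's 4 components.

4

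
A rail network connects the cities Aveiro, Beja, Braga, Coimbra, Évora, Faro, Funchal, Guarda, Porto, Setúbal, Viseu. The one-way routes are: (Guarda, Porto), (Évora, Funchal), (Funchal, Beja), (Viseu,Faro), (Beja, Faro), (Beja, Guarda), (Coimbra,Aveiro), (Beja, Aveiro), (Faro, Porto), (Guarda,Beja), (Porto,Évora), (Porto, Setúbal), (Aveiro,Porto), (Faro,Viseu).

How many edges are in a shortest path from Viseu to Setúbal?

3

Distance 0: Viseu.
Distance 1: Faro.
Distance 2: Porto.
Distance 3: Évora, Setúbal — contains Setúbal.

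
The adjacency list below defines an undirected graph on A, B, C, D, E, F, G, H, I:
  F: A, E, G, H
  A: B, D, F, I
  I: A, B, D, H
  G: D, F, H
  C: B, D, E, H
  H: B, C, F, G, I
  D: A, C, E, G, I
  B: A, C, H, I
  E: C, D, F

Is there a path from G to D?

Explore from G.
Distance 1: reach D, F, H.
Found D.

Yes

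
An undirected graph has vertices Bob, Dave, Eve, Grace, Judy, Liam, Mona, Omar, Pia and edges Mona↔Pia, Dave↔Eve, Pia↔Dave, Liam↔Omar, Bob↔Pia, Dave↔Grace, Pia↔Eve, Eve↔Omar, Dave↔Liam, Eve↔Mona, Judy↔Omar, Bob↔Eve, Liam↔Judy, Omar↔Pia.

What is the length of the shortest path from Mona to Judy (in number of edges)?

Distance 0: Mona.
Distance 1: Eve, Pia.
Distance 2: Bob, Dave, Omar.
Distance 3: Grace, Judy, Liam — contains Judy.

3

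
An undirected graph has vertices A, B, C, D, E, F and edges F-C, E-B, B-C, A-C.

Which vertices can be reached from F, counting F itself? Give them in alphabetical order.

A, B, C, E, F

Start at F.
Its neighbours: C.
Then their neighbours: A, B.
Then next layer: E.
Nothing further is reachable.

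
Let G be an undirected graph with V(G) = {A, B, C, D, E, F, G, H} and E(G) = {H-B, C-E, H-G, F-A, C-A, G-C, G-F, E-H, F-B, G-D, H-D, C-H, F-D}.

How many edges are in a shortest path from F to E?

3

Distance 0: F.
Distance 1: A, B, D, G.
Distance 2: C, H.
Distance 3: E — contains E.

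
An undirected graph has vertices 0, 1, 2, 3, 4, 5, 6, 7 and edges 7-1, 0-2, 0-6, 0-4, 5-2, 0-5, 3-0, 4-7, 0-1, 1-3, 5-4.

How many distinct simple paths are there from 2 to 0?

5

2–0
2–5–0
2–5–4–0
2–5–4–7–1–0
2–5–4–7–1–3–0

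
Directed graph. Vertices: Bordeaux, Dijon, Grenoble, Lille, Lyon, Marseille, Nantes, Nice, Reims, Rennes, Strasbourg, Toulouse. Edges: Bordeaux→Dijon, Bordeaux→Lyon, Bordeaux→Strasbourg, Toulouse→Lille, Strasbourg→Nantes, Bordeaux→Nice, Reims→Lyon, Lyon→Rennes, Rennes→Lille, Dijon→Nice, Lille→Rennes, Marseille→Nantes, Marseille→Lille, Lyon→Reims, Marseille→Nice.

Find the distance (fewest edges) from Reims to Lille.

Distance 0: Reims.
Distance 1: Lyon.
Distance 2: Rennes.
Distance 3: Lille — contains Lille.

3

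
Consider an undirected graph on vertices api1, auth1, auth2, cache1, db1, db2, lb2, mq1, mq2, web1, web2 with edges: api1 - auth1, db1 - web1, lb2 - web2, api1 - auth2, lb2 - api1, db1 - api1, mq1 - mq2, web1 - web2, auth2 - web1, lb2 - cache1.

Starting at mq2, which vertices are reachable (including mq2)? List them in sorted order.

mq1, mq2

Start at mq2.
Its neighbours: mq1.
Nothing further is reachable.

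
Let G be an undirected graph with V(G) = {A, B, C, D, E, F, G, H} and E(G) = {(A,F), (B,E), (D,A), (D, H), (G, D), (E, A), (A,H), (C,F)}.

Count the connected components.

1

From A: component {A, B, C, D, E, F, G, H}.
That's 1 component.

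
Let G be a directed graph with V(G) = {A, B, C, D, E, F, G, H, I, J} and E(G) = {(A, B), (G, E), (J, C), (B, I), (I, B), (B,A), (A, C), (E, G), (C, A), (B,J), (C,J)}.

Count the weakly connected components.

From A: component {A, B, C, I, J}.
From D: component {D}.
From E: component {E, G}.
From F: component {F}.
From H: component {H}.
That's 5 components.

5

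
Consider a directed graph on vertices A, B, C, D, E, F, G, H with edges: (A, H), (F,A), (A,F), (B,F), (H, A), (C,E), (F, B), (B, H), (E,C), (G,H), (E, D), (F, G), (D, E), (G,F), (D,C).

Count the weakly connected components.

From A: component {A, B, F, G, H}.
From C: component {C, D, E}.
That's 2 components.

2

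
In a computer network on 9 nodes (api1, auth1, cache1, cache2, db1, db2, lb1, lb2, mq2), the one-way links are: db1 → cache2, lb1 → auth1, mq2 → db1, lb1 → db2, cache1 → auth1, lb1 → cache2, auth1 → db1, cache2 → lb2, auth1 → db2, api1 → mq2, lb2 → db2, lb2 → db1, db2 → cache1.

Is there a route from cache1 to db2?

Explore from cache1.
Distance 1: reach auth1.
Distance 2: reach db1, db2.
Found db2.

Yes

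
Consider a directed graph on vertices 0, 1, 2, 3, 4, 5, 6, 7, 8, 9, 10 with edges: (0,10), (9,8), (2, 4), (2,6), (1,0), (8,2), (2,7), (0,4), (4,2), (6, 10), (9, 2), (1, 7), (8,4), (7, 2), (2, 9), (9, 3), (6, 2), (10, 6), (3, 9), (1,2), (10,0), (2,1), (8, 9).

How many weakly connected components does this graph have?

From 0: component {0, 1, 2, 3, 4, 6, 7, 8, 9, 10}.
From 5: component {5}.
That's 2 components.

2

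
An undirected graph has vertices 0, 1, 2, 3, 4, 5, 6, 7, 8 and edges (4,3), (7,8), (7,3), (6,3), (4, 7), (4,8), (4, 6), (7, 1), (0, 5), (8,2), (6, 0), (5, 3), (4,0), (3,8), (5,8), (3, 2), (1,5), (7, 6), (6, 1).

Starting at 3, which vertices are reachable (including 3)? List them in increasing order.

0, 1, 2, 3, 4, 5, 6, 7, 8

Start at 3.
Its neighbours: 2, 4, 5, 6, 7, 8.
Then their neighbours: 0, 1.
Every vertex is now reached.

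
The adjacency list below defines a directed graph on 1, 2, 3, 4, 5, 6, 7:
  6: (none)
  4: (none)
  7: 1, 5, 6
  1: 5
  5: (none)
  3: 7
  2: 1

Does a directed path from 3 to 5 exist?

Yes

Explore from 3.
Distance 1: reach 7.
Distance 2: reach 1, 5, 6.
Found 5.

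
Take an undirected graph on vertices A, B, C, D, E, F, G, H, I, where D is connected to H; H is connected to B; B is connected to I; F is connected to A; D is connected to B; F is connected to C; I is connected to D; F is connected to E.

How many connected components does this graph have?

From A: component {A, C, E, F}.
From B: component {B, D, H, I}.
From G: component {G}.
That's 3 components.

3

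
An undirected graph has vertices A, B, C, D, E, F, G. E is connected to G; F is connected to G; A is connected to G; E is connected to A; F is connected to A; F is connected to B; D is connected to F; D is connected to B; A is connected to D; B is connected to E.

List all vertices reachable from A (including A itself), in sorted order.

A, B, D, E, F, G

Start at A.
Its neighbours: D, E, F, G.
Then their neighbours: B.
Nothing further is reachable.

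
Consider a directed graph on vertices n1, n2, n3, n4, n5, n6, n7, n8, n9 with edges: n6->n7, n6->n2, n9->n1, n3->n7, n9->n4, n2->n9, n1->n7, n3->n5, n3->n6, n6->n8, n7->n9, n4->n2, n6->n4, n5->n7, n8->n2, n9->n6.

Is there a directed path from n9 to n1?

Explore from n9.
Distance 1: reach n1, n4, n6.
Found n1.

Yes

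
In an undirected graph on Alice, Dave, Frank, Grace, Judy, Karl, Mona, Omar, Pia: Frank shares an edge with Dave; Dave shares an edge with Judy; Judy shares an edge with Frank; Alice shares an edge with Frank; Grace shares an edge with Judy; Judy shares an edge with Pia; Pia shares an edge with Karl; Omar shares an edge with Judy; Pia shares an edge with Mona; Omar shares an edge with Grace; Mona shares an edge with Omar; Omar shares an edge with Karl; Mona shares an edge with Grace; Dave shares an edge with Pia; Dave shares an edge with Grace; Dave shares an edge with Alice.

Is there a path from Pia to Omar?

Yes

Explore from Pia.
Distance 1: reach Dave, Judy, Karl, Mona.
Distance 2: reach Alice, Frank, Grace, Omar.
Found Omar.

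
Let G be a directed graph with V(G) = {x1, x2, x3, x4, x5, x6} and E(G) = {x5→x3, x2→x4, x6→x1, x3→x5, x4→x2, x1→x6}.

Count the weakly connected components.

3

From x1: component {x1, x6}.
From x2: component {x2, x4}.
From x3: component {x3, x5}.
That's 3 components.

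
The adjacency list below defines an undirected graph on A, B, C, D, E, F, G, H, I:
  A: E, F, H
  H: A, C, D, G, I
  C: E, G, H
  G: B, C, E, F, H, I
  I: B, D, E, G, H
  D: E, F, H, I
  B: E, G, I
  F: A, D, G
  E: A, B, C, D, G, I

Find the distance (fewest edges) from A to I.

Distance 0: A.
Distance 1: E, F, H.
Distance 2: B, C, D, G, I — contains I.

2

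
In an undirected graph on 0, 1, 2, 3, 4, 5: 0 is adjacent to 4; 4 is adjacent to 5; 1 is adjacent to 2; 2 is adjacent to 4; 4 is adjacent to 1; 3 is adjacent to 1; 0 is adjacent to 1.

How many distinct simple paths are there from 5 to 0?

3

5–4–0
5–4–1–0
5–4–2–1–0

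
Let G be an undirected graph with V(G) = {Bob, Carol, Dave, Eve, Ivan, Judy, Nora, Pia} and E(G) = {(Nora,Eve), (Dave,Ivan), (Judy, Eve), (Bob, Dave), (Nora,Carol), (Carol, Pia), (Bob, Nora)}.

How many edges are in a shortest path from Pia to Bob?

Distance 0: Pia.
Distance 1: Carol.
Distance 2: Nora.
Distance 3: Bob, Eve — contains Bob.

3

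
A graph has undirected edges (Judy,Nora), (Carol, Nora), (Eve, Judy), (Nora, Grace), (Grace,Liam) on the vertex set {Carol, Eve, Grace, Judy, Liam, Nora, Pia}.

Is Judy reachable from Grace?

Yes

Explore from Grace.
Distance 1: reach Liam, Nora.
Distance 2: reach Carol, Judy.
Found Judy.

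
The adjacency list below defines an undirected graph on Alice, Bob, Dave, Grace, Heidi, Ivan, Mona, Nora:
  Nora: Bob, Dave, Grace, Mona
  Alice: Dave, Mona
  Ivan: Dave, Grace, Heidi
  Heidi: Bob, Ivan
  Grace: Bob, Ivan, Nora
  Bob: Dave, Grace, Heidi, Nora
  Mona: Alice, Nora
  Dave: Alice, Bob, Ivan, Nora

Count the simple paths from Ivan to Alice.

Ivan–Dave–Alice
Ivan–Dave–Bob–Grace–Nora–Mona–Alice
Ivan–Dave–Bob–Nora–Mona–Alice
Ivan–Dave–Nora–Mona–Alice
Ivan–Grace–Bob–Dave–Alice
Ivan–Grace–Bob–Dave–Nora–Mona–Alice
Ivan–Grace–Bob–Nora–Dave–Alice
Ivan–Grace–Bob–Nora–Mona–Alice
... and 9 more.

17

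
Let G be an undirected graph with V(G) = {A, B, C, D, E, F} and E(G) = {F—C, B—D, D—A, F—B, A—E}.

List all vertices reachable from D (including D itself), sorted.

A, B, C, D, E, F

Start at D.
Its neighbours: A, B.
Then their neighbours: E, F.
Then next layer: C.
Every vertex is now reached.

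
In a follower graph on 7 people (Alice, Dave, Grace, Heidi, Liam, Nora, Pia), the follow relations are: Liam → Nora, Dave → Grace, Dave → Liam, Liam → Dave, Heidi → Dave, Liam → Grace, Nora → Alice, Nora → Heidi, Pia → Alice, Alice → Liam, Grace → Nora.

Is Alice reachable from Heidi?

Yes

Explore from Heidi.
Distance 1: reach Dave.
Distance 2: reach Grace, Liam.
Distance 3: reach Nora.
Distance 4: reach Alice.
Found Alice.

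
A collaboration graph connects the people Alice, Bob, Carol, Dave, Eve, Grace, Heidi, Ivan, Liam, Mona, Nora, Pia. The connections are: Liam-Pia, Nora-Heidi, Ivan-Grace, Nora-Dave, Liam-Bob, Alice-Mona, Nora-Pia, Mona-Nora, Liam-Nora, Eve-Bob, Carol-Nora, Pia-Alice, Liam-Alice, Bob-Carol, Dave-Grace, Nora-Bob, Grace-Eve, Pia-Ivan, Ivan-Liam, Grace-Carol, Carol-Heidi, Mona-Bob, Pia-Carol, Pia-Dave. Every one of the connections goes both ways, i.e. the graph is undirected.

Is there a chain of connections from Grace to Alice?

Explore from Grace.
Distance 1: reach Carol, Dave, Eve, Ivan.
Distance 2: reach Bob, Heidi, Liam, Nora, Pia.
Distance 3: reach Alice, Mona.
Found Alice.

Yes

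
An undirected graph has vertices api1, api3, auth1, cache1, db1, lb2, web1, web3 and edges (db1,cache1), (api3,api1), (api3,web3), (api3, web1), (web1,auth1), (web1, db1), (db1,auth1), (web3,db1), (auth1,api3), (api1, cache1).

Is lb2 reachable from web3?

No

Explore from web3.
Distance 1: reach api3, db1.
Distance 2: reach api1, auth1, cache1, web1.
The search is exhausted without reaching lb2; it lies in a different component.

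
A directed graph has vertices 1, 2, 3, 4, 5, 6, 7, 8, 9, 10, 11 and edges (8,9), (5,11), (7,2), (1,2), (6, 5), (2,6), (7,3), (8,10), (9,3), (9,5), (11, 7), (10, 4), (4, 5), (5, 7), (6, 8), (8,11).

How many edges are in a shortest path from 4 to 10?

Distance 0: 4.
Distance 1: 5.
Distance 2: 7, 11.
Distance 3: 2, 3.
Distance 4: 6.
Distance 5: 8.
Distance 6: 9, 10 — contains 10.

6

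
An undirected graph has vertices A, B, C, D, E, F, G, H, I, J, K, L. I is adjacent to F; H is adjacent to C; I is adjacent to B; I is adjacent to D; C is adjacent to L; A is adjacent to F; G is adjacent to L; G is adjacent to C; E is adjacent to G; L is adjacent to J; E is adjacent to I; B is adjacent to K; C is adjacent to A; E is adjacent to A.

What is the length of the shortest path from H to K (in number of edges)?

6

Distance 0: H.
Distance 1: C.
Distance 2: A, G, L.
Distance 3: E, F, J.
Distance 4: I.
Distance 5: B, D.
Distance 6: K — contains K.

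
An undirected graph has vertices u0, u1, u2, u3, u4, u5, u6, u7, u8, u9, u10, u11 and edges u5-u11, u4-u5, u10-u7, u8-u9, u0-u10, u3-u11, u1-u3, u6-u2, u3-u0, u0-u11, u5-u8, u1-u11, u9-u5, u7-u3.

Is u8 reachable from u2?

No

Explore from u2.
Distance 1: reach u6.
The search is exhausted without reaching u8; it lies in a different component.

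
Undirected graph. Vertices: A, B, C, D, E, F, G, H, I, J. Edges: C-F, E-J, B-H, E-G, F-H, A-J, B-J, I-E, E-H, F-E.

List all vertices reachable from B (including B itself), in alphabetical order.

A, B, C, E, F, G, H, I, J

Start at B.
Its neighbours: H, J.
Then their neighbours: A, E, F.
Then next layer: C, G, I.
Nothing further is reachable.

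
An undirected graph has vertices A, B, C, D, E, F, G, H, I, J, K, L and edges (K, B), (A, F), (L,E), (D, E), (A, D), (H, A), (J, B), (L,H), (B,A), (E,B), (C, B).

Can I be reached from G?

G has no edges, so nothing is reachable from it.

No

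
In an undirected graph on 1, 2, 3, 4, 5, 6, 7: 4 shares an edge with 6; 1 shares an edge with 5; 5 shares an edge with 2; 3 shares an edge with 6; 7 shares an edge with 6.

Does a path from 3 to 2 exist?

No

Explore from 3.
Distance 1: reach 6.
Distance 2: reach 4, 7.
The search is exhausted without reaching 2; it lies in a different component.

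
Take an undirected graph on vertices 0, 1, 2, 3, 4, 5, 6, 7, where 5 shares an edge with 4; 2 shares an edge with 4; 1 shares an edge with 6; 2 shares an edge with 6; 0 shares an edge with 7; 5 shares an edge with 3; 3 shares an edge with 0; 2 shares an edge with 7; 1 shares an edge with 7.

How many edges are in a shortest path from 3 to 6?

4

Distance 0: 3.
Distance 1: 0, 5.
Distance 2: 4, 7.
Distance 3: 1, 2.
Distance 4: 6 — contains 6.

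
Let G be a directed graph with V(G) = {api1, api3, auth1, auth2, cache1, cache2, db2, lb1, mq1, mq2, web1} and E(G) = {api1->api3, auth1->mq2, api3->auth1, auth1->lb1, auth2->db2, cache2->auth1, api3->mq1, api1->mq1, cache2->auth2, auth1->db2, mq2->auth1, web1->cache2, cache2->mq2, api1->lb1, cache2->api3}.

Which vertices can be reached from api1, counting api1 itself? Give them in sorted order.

api1, api3, auth1, db2, lb1, mq1, mq2

Start at api1.
Its neighbours: api3, lb1, mq1.
Then their neighbours: auth1.
Then next layer: db2, mq2.
Nothing further is reachable.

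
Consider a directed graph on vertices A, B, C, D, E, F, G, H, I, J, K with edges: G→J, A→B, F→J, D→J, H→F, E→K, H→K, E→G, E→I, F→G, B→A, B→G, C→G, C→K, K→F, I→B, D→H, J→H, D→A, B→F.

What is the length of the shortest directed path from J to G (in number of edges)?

3

Distance 0: J.
Distance 1: H.
Distance 2: F, K.
Distance 3: G — contains G.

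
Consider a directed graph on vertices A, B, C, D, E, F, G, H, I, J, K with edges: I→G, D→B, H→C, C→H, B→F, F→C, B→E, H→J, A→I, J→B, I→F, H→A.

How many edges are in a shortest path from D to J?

Distance 0: D.
Distance 1: B.
Distance 2: E, F.
Distance 3: C.
Distance 4: H.
Distance 5: A, J — contains J.

5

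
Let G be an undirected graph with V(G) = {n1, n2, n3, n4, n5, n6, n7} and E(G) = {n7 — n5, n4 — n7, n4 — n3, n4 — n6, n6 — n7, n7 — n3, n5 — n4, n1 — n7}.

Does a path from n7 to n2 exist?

Explore from n7.
Distance 1: reach n1, n3, n4, n5, n6.
The search is exhausted without reaching n2; it lies in a different component.

No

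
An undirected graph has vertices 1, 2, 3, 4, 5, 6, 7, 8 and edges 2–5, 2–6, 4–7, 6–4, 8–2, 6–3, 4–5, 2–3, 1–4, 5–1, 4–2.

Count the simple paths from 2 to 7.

5

2–3–6–4–7
2–4–7
2–5–1–4–7
2–5–4–7
2–6–4–7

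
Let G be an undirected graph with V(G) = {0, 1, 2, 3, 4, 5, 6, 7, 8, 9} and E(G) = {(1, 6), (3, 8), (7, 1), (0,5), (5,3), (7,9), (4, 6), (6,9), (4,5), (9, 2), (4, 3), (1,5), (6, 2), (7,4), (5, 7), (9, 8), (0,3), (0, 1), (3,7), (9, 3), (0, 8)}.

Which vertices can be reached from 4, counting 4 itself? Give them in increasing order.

0, 1, 2, 3, 4, 5, 6, 7, 8, 9

Start at 4.
Its neighbours: 3, 5, 6, 7.
Then their neighbours: 0, 1, 2, 8, 9.
Every vertex is now reached.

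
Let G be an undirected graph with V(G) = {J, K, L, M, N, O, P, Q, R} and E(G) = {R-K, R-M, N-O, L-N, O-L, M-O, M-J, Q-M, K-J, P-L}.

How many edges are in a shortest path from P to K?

5

Distance 0: P.
Distance 1: L.
Distance 2: N, O.
Distance 3: M.
Distance 4: J, Q, R.
Distance 5: K — contains K.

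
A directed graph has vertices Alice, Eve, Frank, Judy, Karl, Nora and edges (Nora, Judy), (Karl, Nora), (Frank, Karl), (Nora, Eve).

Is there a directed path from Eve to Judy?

No

Eve has no outgoing edges, so nothing is reachable from it.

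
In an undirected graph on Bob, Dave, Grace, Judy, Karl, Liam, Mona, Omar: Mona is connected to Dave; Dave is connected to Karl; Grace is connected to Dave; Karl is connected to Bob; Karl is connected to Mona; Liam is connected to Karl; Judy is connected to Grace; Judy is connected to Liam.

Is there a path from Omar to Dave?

Omar has no edges, so nothing is reachable from it.

No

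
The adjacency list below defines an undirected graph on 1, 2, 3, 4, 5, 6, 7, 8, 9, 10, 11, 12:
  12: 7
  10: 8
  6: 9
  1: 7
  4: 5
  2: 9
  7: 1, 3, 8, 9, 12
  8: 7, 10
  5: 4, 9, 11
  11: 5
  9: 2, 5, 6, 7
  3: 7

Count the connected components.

1

From 1: component {1, 2, 3, 4, 5, 6, 7, 8, 9, 10, 11, 12}.
That's 1 component.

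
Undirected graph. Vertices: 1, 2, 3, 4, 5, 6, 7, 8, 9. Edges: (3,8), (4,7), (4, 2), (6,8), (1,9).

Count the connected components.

4

From 1: component {1, 9}.
From 2: component {2, 4, 7}.
From 3: component {3, 6, 8}.
From 5: component {5}.
That's 4 components.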